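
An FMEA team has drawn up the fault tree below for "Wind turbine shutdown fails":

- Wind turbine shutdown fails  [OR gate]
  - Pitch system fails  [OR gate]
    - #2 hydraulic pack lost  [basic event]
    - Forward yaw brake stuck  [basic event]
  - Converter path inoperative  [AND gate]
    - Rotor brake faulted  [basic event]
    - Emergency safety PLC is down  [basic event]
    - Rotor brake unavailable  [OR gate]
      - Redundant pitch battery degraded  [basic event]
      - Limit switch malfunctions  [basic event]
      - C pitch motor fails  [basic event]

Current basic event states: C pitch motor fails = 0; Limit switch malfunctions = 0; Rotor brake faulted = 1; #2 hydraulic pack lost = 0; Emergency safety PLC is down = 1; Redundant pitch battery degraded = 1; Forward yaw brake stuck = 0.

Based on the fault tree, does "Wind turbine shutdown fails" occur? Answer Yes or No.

Yes

Pitch system fails [OR]: #2 hydraulic pack lost=not, Forward yaw brake stuck=not → no input occurs → does not occur.
Rotor brake unavailable [OR]: Redundant pitch battery degraded=occurs, Limit switch malfunctions=not, C pitch motor fails=not → at least one input occurs → occurs.
Converter path inoperative [AND]: Rotor brake faulted=occurs, Emergency safety PLC is down=occurs, Rotor brake unavailable=occurs → all inputs occur → occurs.
Wind turbine shutdown fails [OR]: Pitch system fails=not, Converter path inoperative=occurs → at least one input occurs → occurs.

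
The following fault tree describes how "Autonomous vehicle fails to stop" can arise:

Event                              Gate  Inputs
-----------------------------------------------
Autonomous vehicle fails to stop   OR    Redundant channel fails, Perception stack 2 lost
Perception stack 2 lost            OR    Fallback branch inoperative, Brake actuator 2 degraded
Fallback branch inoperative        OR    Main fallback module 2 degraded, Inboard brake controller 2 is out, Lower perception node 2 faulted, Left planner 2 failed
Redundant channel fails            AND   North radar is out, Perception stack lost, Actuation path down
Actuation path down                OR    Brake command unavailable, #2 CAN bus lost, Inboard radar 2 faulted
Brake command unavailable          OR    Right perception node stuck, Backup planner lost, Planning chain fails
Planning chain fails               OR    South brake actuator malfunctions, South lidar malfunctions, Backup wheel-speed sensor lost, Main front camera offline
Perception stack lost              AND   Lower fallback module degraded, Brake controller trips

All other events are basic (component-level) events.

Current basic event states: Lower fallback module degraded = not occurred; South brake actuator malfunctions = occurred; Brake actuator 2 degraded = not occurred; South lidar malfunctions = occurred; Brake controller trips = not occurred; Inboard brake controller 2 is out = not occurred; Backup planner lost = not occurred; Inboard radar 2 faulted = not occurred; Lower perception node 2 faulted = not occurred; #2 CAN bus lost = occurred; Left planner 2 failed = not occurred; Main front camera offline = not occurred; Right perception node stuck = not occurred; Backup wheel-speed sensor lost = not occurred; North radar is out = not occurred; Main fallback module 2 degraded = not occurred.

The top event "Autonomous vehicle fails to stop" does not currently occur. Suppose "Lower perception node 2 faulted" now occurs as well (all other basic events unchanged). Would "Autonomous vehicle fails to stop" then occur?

Yes

Counterfactual: set "Lower perception node 2 faulted" to occurred.
Perception stack lost [AND]: Lower fallback module degraded=not, Brake controller trips=not → not all inputs occur → does not occur.
Planning chain fails [OR]: South brake actuator malfunctions=occurs, South lidar malfunctions=occurs, Backup wheel-speed sensor lost=not, Main front camera offline=not → at least one input occurs → occurs.
Brake command unavailable [OR]: Right perception node stuck=not, Backup planner lost=not, Planning chain fails=occurs → at least one input occurs → occurs.
Actuation path down [OR]: Brake command unavailable=occurs, #2 CAN bus lost=occurs, Inboard radar 2 faulted=not → at least one input occurs → occurs.
Redundant channel fails [AND]: North radar is out=not, Perception stack lost=not, Actuation path down=occurs → not all inputs occur → does not occur.
Fallback branch inoperative [OR]: Main fallback module 2 degraded=not, Inboard brake controller 2 is out=not, Lower perception node 2 faulted=occurs, Left planner 2 failed=not → at least one input occurs → occurs.
Perception stack 2 lost [OR]: Fallback branch inoperative=occurs, Brake actuator 2 degraded=not → at least one input occurs → occurs.
Autonomous vehicle fails to stop [OR]: Redundant channel fails=not, Perception stack 2 lost=occurs → at least one input occurs → occurs.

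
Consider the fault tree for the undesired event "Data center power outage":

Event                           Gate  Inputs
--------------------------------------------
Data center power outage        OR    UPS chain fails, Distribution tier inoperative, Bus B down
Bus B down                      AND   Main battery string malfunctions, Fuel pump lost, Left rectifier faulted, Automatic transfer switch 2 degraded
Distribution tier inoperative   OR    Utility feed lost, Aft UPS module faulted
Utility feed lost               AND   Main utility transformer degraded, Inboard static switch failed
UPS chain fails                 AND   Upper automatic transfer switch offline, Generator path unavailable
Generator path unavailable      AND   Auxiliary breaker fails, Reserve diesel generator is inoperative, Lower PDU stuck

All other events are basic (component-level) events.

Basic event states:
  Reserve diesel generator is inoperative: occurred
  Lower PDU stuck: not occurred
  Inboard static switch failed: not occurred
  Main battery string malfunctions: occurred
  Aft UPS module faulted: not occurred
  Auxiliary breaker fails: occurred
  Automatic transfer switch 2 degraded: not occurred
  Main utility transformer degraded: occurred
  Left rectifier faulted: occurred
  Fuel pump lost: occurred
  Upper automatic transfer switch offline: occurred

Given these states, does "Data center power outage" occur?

No

Generator path unavailable [AND]: Auxiliary breaker fails=occurs, Reserve diesel generator is inoperative=occurs, Lower PDU stuck=not → not all inputs occur → does not occur.
UPS chain fails [AND]: Upper automatic transfer switch offline=occurs, Generator path unavailable=not → not all inputs occur → does not occur.
Utility feed lost [AND]: Main utility transformer degraded=occurs, Inboard static switch failed=not → not all inputs occur → does not occur.
Distribution tier inoperative [OR]: Utility feed lost=not, Aft UPS module faulted=not → no input occurs → does not occur.
Bus B down [AND]: Main battery string malfunctions=occurs, Fuel pump lost=occurs, Left rectifier faulted=occurs, Automatic transfer switch 2 degraded=not → not all inputs occur → does not occur.
Data center power outage [OR]: UPS chain fails=not, Distribution tier inoperative=not, Bus B down=not → no input occurs → does not occur.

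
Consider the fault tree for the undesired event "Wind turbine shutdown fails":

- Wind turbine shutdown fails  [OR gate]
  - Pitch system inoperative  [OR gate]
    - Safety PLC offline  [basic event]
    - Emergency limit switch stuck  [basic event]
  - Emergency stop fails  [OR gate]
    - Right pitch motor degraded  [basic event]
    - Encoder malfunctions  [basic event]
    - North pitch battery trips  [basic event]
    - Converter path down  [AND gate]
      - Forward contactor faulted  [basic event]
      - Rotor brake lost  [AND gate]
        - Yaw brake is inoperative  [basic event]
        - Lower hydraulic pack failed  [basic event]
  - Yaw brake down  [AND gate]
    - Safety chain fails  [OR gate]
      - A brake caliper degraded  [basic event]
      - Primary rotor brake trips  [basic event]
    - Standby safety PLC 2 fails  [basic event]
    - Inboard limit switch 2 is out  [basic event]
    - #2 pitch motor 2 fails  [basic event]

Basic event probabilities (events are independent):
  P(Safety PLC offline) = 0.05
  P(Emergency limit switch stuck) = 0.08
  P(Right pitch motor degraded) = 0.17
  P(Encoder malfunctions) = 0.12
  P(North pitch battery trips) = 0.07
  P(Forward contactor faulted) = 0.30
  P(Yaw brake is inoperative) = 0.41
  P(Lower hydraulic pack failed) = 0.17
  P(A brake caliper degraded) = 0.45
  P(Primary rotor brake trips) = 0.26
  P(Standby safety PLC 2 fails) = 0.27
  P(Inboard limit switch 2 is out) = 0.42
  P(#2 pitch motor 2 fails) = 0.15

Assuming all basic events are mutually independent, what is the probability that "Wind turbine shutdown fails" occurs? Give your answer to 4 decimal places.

0.4246

P(Pitch system inoperative) [OR] = 1 − (1−0.05) × (1−0.08) = 0.126000
P(Rotor brake lost) [AND] = 0.41 × 0.17 = 0.069700
P(Converter path down) [AND] = 0.30 × 0.069700 = 0.020910
P(Emergency stop fails) [OR] = 1 − (1−0.17) × (1−0.12) × (1−0.07) × (1−0.020910) = 0.334932
P(Safety chain fails) [OR] = 1 − (1−0.45) × (1−0.26) = 0.593000
P(Yaw brake down) [AND] = 0.593000 × 0.27 × 0.42 × 0.15 = 0.010087
P(Wind turbine shutdown fails) [OR] = 1 − (1−0.126000) × (1−0.334932) × (1−0.010087) = 0.424594
Rounded to 4 decimal places: P(Wind turbine shutdown fails) ≈ 0.4246.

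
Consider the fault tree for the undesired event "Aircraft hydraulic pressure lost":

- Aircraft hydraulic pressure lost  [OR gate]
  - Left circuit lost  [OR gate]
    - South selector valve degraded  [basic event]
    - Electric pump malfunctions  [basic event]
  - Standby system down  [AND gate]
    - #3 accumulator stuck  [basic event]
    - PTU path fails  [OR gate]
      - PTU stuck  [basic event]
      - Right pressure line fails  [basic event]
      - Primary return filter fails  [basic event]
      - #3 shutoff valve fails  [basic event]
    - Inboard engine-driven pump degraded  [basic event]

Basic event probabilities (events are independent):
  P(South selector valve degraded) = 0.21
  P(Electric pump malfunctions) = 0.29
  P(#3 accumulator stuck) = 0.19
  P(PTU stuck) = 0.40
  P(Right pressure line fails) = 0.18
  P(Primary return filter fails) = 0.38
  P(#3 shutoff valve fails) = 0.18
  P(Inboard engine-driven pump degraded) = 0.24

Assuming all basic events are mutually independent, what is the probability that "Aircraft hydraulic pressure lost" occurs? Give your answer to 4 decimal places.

0.4583

P(Left circuit lost) [OR] = 1 − (1−0.21) × (1−0.29) = 0.439100
P(PTU path fails) [OR] = 1 − (1−0.40) × (1−0.18) × (1−0.38) × (1−0.18) = 0.749867
P(Standby system down) [AND] = 0.19 × 0.749867 × 0.24 = 0.034194
P(Aircraft hydraulic pressure lost) [OR] = 1 − (1−0.439100) × (1−0.034194) = 0.458279
Rounded to 4 decimal places: P(Aircraft hydraulic pressure lost) ≈ 0.4583.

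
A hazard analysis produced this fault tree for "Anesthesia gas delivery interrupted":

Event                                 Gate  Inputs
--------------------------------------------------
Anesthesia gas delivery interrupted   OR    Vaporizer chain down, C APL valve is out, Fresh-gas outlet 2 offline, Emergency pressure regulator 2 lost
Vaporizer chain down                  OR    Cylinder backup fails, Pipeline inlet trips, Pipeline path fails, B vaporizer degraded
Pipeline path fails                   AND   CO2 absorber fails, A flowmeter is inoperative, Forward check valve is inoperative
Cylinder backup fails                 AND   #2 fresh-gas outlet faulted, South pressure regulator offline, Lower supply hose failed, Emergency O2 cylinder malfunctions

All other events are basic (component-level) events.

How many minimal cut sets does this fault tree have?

7

Cylinder backup fails [AND]: one cut set from each child combined → 1 × 1 × 1 × 1 = 1 cut set(s).
Pipeline path fails [AND]: one cut set from each child combined → 1 × 1 × 1 = 1 cut set(s).
Vaporizer chain down [OR]: union of children's cut sets → 4 cut set(s).
Anesthesia gas delivery interrupted [OR]: union of children's cut sets → 7 cut set(s).
Minimal cut sets: {#2 fresh-gas outlet faulted, Emergency O2 cylinder malfunctions, Lower supply hose failed, South pressure regulator offline}; {Pipeline inlet trips}; {A flowmeter is inoperative, CO2 absorber fails, Forward check valve is inoperative}; {B vaporizer degraded}; {C APL valve is out}; {Fresh-gas outlet 2 offline}; {Emergency pressure regulator 2 lost}.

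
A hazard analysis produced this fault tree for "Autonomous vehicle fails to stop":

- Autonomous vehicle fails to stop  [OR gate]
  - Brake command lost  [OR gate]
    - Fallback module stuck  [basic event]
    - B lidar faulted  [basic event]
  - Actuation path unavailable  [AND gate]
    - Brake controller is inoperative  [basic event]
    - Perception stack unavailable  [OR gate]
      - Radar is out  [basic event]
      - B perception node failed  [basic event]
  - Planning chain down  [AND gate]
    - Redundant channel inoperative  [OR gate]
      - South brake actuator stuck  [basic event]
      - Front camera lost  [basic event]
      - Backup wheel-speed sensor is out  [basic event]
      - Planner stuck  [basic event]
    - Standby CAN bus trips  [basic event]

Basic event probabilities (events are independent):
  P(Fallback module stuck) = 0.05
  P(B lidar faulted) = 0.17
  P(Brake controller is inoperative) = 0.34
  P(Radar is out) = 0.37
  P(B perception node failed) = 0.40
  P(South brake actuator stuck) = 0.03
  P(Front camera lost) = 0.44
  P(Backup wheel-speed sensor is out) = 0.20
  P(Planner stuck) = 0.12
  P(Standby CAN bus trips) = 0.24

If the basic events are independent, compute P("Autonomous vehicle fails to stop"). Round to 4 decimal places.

P(Brake command lost) [OR] = 1 − (1−0.05) × (1−0.17) = 0.211500
P(Perception stack unavailable) [OR] = 1 − (1−0.37) × (1−0.40) = 0.622000
P(Actuation path unavailable) [AND] = 0.34 × 0.622000 = 0.211480
P(Redundant channel inoperative) [OR] = 1 − (1−0.03) × (1−0.44) × (1−0.20) × (1−0.12) = 0.617587
P(Planning chain down) [AND] = 0.617587 × 0.24 = 0.148221
P(Autonomous vehicle fails to stop) [OR] = 1 − (1−0.211500) × (1−0.211480) × (1−0.148221) = 0.470408
Rounded to 4 decimal places: P(Autonomous vehicle fails to stop) ≈ 0.4704.

0.4704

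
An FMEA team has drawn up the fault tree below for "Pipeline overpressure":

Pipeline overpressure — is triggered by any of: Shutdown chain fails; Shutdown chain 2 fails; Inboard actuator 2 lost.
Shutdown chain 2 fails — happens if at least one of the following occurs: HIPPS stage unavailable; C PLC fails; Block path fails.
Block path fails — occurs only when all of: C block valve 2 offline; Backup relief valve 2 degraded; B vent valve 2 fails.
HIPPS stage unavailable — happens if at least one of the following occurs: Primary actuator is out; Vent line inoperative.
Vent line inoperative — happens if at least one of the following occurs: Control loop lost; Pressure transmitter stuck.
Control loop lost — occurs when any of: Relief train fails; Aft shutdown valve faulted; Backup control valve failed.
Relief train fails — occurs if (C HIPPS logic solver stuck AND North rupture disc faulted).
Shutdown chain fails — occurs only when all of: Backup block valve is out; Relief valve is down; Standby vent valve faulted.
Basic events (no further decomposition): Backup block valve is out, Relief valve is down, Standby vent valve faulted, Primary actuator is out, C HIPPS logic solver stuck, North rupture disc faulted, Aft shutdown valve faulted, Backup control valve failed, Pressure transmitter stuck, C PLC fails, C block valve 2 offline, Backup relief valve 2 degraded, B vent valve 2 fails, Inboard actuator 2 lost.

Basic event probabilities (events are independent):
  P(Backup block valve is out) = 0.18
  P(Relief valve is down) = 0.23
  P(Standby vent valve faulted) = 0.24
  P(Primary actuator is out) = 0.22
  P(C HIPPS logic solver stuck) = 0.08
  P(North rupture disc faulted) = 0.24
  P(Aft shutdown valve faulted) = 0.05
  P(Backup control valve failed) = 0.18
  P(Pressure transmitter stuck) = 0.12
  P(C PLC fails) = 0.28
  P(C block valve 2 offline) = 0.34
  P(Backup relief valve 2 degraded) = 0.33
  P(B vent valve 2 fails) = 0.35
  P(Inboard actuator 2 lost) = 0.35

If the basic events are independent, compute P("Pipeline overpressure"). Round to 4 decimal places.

0.7665

P(Shutdown chain fails) [AND] = 0.18 × 0.23 × 0.24 = 0.009936
P(Relief train fails) [AND] = 0.08 × 0.24 = 0.019200
P(Control loop lost) [OR] = 1 − (1−0.019200) × (1−0.05) × (1−0.18) = 0.235957
P(Vent line inoperative) [OR] = 1 − (1−0.235957) × (1−0.12) = 0.327642
P(HIPPS stage unavailable) [OR] = 1 − (1−0.22) × (1−0.327642) = 0.475561
P(Block path fails) [AND] = 0.34 × 0.33 × 0.35 = 0.039270
P(Shutdown chain 2 fails) [OR] = 1 − (1−0.475561) × (1−0.28) × (1−0.039270) = 0.637232
P(Pipeline overpressure) [OR] = 1 − (1−0.009936) × (1−0.637232) × (1−0.35) = 0.766544
Rounded to 4 decimal places: P(Pipeline overpressure) ≈ 0.7665.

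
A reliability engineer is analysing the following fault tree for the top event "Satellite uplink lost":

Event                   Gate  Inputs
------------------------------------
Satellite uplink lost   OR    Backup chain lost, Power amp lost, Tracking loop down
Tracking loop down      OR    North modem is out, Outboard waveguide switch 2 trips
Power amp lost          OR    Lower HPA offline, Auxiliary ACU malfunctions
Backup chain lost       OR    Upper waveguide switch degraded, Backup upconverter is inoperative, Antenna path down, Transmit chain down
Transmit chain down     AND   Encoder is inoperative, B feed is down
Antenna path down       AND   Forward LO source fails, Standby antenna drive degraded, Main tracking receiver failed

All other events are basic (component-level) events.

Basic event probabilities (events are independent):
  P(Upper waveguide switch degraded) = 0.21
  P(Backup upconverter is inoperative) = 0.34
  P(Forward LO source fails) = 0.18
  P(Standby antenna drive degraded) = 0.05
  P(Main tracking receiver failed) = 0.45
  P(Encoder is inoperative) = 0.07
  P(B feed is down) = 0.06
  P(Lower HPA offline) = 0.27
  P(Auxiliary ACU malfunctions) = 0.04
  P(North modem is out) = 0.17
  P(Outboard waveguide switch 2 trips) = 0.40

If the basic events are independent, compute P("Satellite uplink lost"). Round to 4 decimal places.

P(Antenna path down) [AND] = 0.18 × 0.05 × 0.45 = 0.004050
P(Transmit chain down) [AND] = 0.07 × 0.06 = 0.004200
P(Backup chain lost) [OR] = 1 − (1−0.21) × (1−0.34) × (1−0.004050) × (1−0.004200) = 0.482893
P(Power amp lost) [OR] = 1 − (1−0.27) × (1−0.04) = 0.299200
P(Tracking loop down) [OR] = 1 − (1−0.17) × (1−0.40) = 0.502000
P(Satellite uplink lost) [OR] = 1 − (1−0.482893) × (1−0.299200) × (1−0.502000) = 0.819530
Rounded to 4 decimal places: P(Satellite uplink lost) ≈ 0.8195.

0.8195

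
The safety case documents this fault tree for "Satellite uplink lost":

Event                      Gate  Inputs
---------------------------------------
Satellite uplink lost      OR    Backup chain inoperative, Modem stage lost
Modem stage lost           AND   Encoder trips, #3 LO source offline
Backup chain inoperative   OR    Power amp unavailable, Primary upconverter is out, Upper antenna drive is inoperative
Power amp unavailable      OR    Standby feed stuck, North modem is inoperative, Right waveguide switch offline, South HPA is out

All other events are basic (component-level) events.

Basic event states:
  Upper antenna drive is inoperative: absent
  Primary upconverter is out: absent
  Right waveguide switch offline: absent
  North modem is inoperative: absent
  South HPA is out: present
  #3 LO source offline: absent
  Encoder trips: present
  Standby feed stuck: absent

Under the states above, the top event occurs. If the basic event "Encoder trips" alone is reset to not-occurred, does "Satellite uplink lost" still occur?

Counterfactual: set "Encoder trips" to not occurred.
Power amp unavailable [OR]: Standby feed stuck=not, North modem is inoperative=not, Right waveguide switch offline=not, South HPA is out=occurs → at least one input occurs → occurs.
Backup chain inoperative [OR]: Power amp unavailable=occurs, Primary upconverter is out=not, Upper antenna drive is inoperative=not → at least one input occurs → occurs.
Modem stage lost [AND]: Encoder trips=not, #3 LO source offline=not → not all inputs occur → does not occur.
Satellite uplink lost [OR]: Backup chain inoperative=occurs, Modem stage lost=not → at least one input occurs → occurs.

Yes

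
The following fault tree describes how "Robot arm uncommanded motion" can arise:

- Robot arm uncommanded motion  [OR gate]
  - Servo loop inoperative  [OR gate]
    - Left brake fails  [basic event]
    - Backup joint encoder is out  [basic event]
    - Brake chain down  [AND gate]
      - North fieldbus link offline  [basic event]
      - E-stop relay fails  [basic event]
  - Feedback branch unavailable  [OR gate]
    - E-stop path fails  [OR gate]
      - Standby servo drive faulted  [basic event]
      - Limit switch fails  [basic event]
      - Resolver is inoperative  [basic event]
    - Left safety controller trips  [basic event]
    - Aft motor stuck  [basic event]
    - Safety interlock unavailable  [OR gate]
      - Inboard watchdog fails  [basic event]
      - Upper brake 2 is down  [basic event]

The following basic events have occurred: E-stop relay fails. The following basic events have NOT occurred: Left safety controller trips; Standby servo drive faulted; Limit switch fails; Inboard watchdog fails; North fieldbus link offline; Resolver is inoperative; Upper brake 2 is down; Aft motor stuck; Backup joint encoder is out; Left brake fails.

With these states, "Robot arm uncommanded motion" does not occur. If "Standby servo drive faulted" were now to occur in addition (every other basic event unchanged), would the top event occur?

Counterfactual: set "Standby servo drive faulted" to occurred.
Brake chain down [AND]: North fieldbus link offline=not, E-stop relay fails=occurs → not all inputs occur → does not occur.
Servo loop inoperative [OR]: Left brake fails=not, Backup joint encoder is out=not, Brake chain down=not → no input occurs → does not occur.
E-stop path fails [OR]: Standby servo drive faulted=occurs, Limit switch fails=not, Resolver is inoperative=not → at least one input occurs → occurs.
Safety interlock unavailable [OR]: Inboard watchdog fails=not, Upper brake 2 is down=not → no input occurs → does not occur.
Feedback branch unavailable [OR]: E-stop path fails=occurs, Left safety controller trips=not, Aft motor stuck=not, Safety interlock unavailable=not → at least one input occurs → occurs.
Robot arm uncommanded motion [OR]: Servo loop inoperative=not, Feedback branch unavailable=occurs → at least one input occurs → occurs.

Yes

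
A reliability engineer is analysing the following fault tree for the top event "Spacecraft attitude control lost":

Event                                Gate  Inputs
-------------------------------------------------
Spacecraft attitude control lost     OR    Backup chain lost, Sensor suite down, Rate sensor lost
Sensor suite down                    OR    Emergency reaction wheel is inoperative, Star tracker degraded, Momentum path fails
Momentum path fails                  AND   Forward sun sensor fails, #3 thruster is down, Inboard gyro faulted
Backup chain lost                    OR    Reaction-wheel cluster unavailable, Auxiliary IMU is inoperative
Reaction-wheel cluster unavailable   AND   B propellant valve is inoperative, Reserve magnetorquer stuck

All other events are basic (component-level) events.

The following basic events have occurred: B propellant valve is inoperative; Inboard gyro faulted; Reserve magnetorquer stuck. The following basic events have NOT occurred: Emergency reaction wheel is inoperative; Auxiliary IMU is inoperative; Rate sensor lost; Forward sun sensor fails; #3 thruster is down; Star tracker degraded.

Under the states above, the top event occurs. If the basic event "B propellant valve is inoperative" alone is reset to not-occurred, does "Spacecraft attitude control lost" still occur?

No

Counterfactual: set "B propellant valve is inoperative" to not occurred.
Reaction-wheel cluster unavailable [AND]: B propellant valve is inoperative=not, Reserve magnetorquer stuck=occurs → not all inputs occur → does not occur.
Backup chain lost [OR]: Reaction-wheel cluster unavailable=not, Auxiliary IMU is inoperative=not → no input occurs → does not occur.
Momentum path fails [AND]: Forward sun sensor fails=not, #3 thruster is down=not, Inboard gyro faulted=occurs → not all inputs occur → does not occur.
Sensor suite down [OR]: Emergency reaction wheel is inoperative=not, Star tracker degraded=not, Momentum path fails=not → no input occurs → does not occur.
Spacecraft attitude control lost [OR]: Backup chain lost=not, Sensor suite down=not, Rate sensor lost=not → no input occurs → does not occur.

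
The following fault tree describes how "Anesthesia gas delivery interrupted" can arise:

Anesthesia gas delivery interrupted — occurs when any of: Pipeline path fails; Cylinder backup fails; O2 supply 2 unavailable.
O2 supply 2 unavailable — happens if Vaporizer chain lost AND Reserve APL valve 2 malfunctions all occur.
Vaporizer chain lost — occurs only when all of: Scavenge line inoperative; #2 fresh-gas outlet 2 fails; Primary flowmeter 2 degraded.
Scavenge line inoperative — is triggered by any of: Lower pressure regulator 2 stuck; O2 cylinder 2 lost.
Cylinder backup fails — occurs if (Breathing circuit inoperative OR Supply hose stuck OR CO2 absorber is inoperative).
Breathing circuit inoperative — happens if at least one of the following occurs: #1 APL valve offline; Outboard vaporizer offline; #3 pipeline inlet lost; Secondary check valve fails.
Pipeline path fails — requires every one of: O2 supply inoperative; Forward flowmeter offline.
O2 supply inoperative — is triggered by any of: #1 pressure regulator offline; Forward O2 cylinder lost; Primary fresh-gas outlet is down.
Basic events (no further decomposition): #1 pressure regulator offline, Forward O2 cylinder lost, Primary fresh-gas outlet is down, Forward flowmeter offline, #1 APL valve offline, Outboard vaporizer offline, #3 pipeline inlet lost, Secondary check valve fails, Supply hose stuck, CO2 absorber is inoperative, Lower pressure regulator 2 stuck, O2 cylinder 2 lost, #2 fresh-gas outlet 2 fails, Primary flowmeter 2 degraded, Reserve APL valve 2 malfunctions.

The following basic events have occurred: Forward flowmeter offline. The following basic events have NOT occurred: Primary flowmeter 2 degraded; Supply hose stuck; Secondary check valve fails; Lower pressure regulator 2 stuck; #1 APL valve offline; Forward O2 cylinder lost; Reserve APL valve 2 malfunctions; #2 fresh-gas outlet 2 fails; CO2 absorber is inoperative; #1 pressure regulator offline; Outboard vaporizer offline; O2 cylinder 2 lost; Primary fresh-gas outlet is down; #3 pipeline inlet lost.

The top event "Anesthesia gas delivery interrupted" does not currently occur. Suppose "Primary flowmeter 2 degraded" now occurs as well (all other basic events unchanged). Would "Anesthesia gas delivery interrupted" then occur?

Counterfactual: set "Primary flowmeter 2 degraded" to occurred.
O2 supply inoperative [OR]: #1 pressure regulator offline=not, Forward O2 cylinder lost=not, Primary fresh-gas outlet is down=not → no input occurs → does not occur.
Pipeline path fails [AND]: O2 supply inoperative=not, Forward flowmeter offline=occurs → not all inputs occur → does not occur.
Breathing circuit inoperative [OR]: #1 APL valve offline=not, Outboard vaporizer offline=not, #3 pipeline inlet lost=not, Secondary check valve fails=not → no input occurs → does not occur.
Cylinder backup fails [OR]: Breathing circuit inoperative=not, Supply hose stuck=not, CO2 absorber is inoperative=not → no input occurs → does not occur.
Scavenge line inoperative [OR]: Lower pressure regulator 2 stuck=not, O2 cylinder 2 lost=not → no input occurs → does not occur.
Vaporizer chain lost [AND]: Scavenge line inoperative=not, #2 fresh-gas outlet 2 fails=not, Primary flowmeter 2 degraded=occurs → not all inputs occur → does not occur.
O2 supply 2 unavailable [AND]: Vaporizer chain lost=not, Reserve APL valve 2 malfunctions=not → not all inputs occur → does not occur.
Anesthesia gas delivery interrupted [OR]: Pipeline path fails=not, Cylinder backup fails=not, O2 supply 2 unavailable=not → no input occurs → does not occur.

No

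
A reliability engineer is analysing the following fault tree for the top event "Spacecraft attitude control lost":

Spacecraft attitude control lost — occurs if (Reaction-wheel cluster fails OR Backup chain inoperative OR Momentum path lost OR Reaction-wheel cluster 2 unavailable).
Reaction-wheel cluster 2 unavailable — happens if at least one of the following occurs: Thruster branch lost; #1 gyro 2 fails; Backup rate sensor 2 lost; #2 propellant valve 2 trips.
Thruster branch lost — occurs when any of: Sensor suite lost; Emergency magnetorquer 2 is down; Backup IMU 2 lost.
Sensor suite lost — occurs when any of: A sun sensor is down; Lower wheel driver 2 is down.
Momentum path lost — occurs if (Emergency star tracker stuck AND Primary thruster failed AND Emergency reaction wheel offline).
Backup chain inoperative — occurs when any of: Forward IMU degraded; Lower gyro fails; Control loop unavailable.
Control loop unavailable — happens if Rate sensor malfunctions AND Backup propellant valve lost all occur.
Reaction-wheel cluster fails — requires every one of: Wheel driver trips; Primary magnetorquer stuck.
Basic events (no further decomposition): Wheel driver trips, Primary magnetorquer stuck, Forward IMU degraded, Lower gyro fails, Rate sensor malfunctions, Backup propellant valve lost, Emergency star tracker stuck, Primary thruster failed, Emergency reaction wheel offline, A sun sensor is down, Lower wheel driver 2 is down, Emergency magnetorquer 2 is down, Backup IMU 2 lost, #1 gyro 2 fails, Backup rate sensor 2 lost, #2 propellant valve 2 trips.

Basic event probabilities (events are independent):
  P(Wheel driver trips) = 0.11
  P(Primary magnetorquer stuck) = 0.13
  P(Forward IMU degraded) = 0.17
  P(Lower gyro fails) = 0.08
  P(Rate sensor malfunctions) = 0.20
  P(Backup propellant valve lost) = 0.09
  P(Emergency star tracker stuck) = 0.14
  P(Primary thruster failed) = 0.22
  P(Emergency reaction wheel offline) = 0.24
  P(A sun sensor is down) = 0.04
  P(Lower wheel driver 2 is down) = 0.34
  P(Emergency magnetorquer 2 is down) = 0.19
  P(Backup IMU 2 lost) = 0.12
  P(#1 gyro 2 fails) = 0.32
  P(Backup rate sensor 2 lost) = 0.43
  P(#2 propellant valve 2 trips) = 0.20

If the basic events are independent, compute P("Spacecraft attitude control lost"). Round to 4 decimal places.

0.8973

P(Reaction-wheel cluster fails) [AND] = 0.11 × 0.13 = 0.014300
P(Control loop unavailable) [AND] = 0.20 × 0.09 = 0.018000
P(Backup chain inoperative) [OR] = 1 − (1−0.17) × (1−0.08) × (1−0.018000) = 0.250145
P(Momentum path lost) [AND] = 0.14 × 0.22 × 0.24 = 0.007392
P(Sensor suite lost) [OR] = 1 − (1−0.04) × (1−0.34) = 0.366400
P(Thruster branch lost) [OR] = 1 − (1−0.366400) × (1−0.19) × (1−0.12) = 0.548370
P(Reaction-wheel cluster 2 unavailable) [OR] = 1 − (1−0.548370) × (1−0.32) × (1−0.43) × (1−0.20) = 0.859959
P(Spacecraft attitude control lost) [OR] = 1 − (1−0.014300) × (1−0.250145) × (1−0.007392) × (1−0.859959) = 0.897256
Rounded to 4 decimal places: P(Spacecraft attitude control lost) ≈ 0.8973.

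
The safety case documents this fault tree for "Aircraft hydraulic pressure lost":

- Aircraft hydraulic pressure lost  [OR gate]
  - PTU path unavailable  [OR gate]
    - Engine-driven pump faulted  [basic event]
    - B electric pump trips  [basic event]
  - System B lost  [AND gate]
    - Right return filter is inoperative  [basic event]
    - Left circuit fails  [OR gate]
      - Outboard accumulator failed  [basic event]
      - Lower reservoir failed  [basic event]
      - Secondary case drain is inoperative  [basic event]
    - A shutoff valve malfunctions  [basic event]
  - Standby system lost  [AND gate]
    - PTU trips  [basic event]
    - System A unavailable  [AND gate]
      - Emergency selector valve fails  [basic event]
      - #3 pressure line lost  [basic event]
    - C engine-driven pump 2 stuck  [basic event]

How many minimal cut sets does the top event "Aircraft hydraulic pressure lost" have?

PTU path unavailable [OR]: union of children's cut sets → 2 cut set(s).
Left circuit fails [OR]: union of children's cut sets → 3 cut set(s).
System B lost [AND]: one cut set from each child combined → 1 × 3 × 1 = 3 cut set(s).
System A unavailable [AND]: one cut set from each child combined → 1 × 1 = 1 cut set(s).
Standby system lost [AND]: one cut set from each child combined → 1 × 1 × 1 = 1 cut set(s).
Aircraft hydraulic pressure lost [OR]: union of children's cut sets → 6 cut set(s).
Minimal cut sets: {Engine-driven pump faulted}; {B electric pump trips}; {A shutoff valve malfunctions, Outboard accumulator failed, Right return filter is inoperative}; {A shutoff valve malfunctions, Lower reservoir failed, Right return filter is inoperative}; {A shutoff valve malfunctions, Right return filter is inoperative, Secondary case drain is inoperative}; {#3 pressure line lost, C engine-driven pump 2 stuck, Emergency selector valve fails, PTU trips}.

6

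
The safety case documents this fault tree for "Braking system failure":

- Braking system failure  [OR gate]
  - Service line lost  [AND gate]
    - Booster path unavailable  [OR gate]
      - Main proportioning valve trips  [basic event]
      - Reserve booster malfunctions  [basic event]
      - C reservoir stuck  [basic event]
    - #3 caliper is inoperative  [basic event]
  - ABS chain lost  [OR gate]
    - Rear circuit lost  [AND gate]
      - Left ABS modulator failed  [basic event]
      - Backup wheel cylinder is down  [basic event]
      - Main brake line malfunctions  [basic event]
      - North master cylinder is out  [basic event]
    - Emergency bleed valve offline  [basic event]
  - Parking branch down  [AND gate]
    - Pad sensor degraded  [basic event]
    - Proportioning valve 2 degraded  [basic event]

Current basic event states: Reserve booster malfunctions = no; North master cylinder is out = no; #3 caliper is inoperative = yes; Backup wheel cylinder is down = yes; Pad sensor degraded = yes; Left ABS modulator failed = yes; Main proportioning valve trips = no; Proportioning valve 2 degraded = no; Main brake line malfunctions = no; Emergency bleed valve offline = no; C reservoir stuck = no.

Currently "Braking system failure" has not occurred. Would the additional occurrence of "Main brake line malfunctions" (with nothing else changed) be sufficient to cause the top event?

Counterfactual: set "Main brake line malfunctions" to occurred.
Booster path unavailable [OR]: Main proportioning valve trips=not, Reserve booster malfunctions=not, C reservoir stuck=not → no input occurs → does not occur.
Service line lost [AND]: Booster path unavailable=not, #3 caliper is inoperative=occurs → not all inputs occur → does not occur.
Rear circuit lost [AND]: Left ABS modulator failed=occurs, Backup wheel cylinder is down=occurs, Main brake line malfunctions=occurs, North master cylinder is out=not → not all inputs occur → does not occur.
ABS chain lost [OR]: Rear circuit lost=not, Emergency bleed valve offline=not → no input occurs → does not occur.
Parking branch down [AND]: Pad sensor degraded=occurs, Proportioning valve 2 degraded=not → not all inputs occur → does not occur.
Braking system failure [OR]: Service line lost=not, ABS chain lost=not, Parking branch down=not → no input occurs → does not occur.

No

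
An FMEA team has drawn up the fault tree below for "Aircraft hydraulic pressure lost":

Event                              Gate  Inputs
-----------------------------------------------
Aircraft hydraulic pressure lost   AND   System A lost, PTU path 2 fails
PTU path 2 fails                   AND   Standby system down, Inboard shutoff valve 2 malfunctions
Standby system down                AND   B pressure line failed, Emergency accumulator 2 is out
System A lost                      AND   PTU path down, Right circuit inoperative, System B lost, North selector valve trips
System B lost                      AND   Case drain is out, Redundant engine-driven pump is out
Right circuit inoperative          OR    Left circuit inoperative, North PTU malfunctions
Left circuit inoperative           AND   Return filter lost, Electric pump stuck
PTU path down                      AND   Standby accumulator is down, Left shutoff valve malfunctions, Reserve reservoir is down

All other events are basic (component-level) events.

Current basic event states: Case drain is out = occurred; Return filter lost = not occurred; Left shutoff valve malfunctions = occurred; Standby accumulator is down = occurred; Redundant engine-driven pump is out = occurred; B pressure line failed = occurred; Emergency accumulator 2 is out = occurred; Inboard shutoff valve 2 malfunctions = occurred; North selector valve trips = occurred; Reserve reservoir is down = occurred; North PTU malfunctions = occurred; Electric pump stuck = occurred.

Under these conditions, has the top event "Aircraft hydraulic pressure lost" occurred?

PTU path down [AND]: Standby accumulator is down=occurs, Left shutoff valve malfunctions=occurs, Reserve reservoir is down=occurs → all inputs occur → occurs.
Left circuit inoperative [AND]: Return filter lost=not, Electric pump stuck=occurs → not all inputs occur → does not occur.
Right circuit inoperative [OR]: Left circuit inoperative=not, North PTU malfunctions=occurs → at least one input occurs → occurs.
System B lost [AND]: Case drain is out=occurs, Redundant engine-driven pump is out=occurs → all inputs occur → occurs.
System A lost [AND]: PTU path down=occurs, Right circuit inoperative=occurs, System B lost=occurs, North selector valve trips=occurs → all inputs occur → occurs.
Standby system down [AND]: B pressure line failed=occurs, Emergency accumulator 2 is out=occurs → all inputs occur → occurs.
PTU path 2 fails [AND]: Standby system down=occurs, Inboard shutoff valve 2 malfunctions=occurs → all inputs occur → occurs.
Aircraft hydraulic pressure lost [AND]: System A lost=occurs, PTU path 2 fails=occurs → all inputs occur → occurs.

Yes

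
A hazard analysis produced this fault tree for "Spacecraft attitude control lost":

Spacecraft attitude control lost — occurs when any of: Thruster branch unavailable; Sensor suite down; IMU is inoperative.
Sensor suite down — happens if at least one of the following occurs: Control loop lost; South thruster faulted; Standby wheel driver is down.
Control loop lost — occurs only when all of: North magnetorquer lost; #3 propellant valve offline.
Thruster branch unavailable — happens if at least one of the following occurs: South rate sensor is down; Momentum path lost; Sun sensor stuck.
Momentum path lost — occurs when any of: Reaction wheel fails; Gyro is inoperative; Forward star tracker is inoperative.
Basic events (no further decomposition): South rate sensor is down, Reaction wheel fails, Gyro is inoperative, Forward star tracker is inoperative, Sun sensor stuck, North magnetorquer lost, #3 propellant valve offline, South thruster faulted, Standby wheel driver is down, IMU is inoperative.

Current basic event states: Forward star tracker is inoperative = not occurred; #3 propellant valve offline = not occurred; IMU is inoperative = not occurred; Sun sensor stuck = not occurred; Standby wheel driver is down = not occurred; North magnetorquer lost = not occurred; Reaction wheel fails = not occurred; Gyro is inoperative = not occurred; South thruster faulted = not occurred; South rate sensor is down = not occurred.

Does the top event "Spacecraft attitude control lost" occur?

Momentum path lost [OR]: Reaction wheel fails=not, Gyro is inoperative=not, Forward star tracker is inoperative=not → no input occurs → does not occur.
Thruster branch unavailable [OR]: South rate sensor is down=not, Momentum path lost=not, Sun sensor stuck=not → no input occurs → does not occur.
Control loop lost [AND]: North magnetorquer lost=not, #3 propellant valve offline=not → not all inputs occur → does not occur.
Sensor suite down [OR]: Control loop lost=not, South thruster faulted=not, Standby wheel driver is down=not → no input occurs → does not occur.
Spacecraft attitude control lost [OR]: Thruster branch unavailable=not, Sensor suite down=not, IMU is inoperative=not → no input occurs → does not occur.

No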